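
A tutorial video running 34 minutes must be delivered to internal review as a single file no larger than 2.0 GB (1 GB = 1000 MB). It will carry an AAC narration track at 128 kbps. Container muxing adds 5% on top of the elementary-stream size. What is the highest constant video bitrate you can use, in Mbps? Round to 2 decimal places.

7.34 Mbps

Budget: 2.0 GB = 16000.0 Mb.
Stream payload after overhead: 16000.0 / 1.05 = 15238.1 Mb.
34 min = 2040 s
Total bitrate budget: 15238.1 Mb / 2040 s = 7.470 Mbps.
Audio: 128 kbps = 0.128 Mbps.
Video: 7.470 − 0.128 = 7.342 Mbps.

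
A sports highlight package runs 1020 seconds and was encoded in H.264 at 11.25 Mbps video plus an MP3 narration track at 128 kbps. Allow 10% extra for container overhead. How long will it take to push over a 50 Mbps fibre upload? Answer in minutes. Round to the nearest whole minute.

Audio: 128 kbps = 0.128 Mbps.
Total bitrate: 11.378 Mbps.
File: 11.378 Mbps × 1020 s = 11605.6 Mb.
With 10% container overhead: ×1.10. → 12766.1 Mb.
At 50 Mbps: 12766.1 / 50 = 255.3 s ≈ 4.26 minutes.

4 minutes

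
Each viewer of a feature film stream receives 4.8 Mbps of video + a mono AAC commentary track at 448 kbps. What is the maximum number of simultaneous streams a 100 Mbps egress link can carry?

Audio: 448 kbps = 0.448 Mbps.
Per-viewer media rate: 5.248 Mbps.
100 Mbps = 100.0 Mbps; 100.0 / 5.248 = 19.05 → 19 viewers.

19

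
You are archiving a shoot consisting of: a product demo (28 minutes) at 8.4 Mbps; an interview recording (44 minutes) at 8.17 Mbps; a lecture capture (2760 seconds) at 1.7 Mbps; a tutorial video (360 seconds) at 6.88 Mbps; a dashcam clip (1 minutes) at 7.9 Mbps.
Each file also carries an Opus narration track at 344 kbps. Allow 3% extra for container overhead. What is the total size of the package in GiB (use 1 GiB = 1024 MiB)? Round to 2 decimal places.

Audio: 344 kbps = 0.344 Mbps.
product demo: 8.744 Mbps × 1680 s × 1.03 = 15130.6 Mb
interview recording: 8.514 Mbps × 2640 s × 1.03 = 23151.3 Mb
lecture capture: 2.044 Mbps × 2760 s × 1.03 = 5810.7 Mb
tutorial video: 7.224 Mbps × 360 s × 1.03 = 2678.7 Mb
dashcam clip: 8.244 Mbps × 60 s × 1.03 = 509.5 Mb
Total: 47280.7 Mb = 5910.1 MB.
= 5.504 GiB.

5.50 GiB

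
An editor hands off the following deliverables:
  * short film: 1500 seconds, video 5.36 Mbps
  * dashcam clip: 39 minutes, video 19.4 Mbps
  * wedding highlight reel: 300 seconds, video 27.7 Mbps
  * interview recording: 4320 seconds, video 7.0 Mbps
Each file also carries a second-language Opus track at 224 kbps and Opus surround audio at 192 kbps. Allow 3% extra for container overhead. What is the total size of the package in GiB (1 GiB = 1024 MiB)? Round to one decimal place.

Audio total: 224 + 192 = 416 kbps = 0.416 Mbps.
short film: 5.776 Mbps × 1500 s × 1.03 = 8923.9 Mb
dashcam clip: 19.816 Mbps × 2340 s × 1.03 = 47760.5 Mb
wedding highlight reel: 28.116 Mbps × 300 s × 1.03 = 8687.8 Mb
interview recording: 7.416 Mbps × 4320 s × 1.03 = 32998.2 Mb
Total: 98370.5 Mb = 12296.3 MB.
= 11.45 GiB.

11.5 GiB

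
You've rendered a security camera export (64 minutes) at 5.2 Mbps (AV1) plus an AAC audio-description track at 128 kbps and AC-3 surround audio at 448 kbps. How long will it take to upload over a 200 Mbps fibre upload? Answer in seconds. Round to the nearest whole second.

64 min = 3840 s
Audio total: 128 + 448 = 576 kbps = 0.576 Mbps.
Total bitrate: 5.776 Mbps.
File: 5.776 Mbps × 3840 s = 22179.8 Mb.
At 200 Mbps: 22179.8 / 200 = 110.9 s ≈ 111 seconds.

111 seconds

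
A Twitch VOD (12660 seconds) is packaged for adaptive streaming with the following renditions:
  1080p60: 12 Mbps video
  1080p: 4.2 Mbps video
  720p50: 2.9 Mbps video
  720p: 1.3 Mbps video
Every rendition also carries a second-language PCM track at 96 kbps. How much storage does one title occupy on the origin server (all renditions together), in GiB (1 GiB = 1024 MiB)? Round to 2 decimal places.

Audio: 96 kbps = 0.096 Mbps.
Sum of rendition bitrates: (12+0.096) + (4.2+0.096) + (2.9+0.096) + (1.3+0.096) = 20.784 Mbps.
× 12660 s = 263,125 Mb = 32,891 MB = 30.63 GiB.

30.63 GiB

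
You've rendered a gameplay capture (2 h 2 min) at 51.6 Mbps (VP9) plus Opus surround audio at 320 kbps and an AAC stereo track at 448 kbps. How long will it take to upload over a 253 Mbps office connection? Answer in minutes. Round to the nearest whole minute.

2 h 2 min = 122 min = 7320 s
Audio total: 320 + 448 = 768 kbps = 0.768 Mbps.
Total bitrate: 52.368 Mbps.
File: 52.368 Mbps × 7320 s = 383333.8 Mb.
At 253 Mbps: 383333.8 / 253 = 1515.2 s ≈ 25.3 minutes.

25 minutes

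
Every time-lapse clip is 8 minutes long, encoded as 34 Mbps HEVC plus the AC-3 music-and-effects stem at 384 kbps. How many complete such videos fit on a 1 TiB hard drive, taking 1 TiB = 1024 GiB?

8 min = 480 s
Audio: 384 kbps = 0.384 Mbps.
Total bitrate: 34.384 Mbps.
Per item: 34.384 Mbps × 480 s = 16,504 Mb = 2,063 MB.
Capacity: 1 TiB = 8,796,093 Mb; 532.96 items → 532 complete.

532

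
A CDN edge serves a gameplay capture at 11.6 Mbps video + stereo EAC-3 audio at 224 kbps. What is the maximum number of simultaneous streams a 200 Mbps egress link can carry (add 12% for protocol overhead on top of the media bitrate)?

Audio: 224 kbps = 0.224 Mbps.
Per-viewer media rate: 11.824 Mbps.
On the wire with 12% overhead: 13.243 Mbps.
200 Mbps = 200.0 Mbps; 200.0 / 13.243 = 15.10 → 15 viewers.

15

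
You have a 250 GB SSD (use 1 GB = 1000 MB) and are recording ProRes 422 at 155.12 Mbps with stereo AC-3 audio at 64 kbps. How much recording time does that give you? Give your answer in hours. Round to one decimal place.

3.6 hours

Audio: 64 kbps = 0.064 Mbps.
Total bitrate: 155.12 + 0.064 = 155.184 Mbps.
Capacity: 250 GB = 2,000,000 Mb.
Recording time: 2,000,000 / 155.184 = 12,888 s ≈ 3.58 hours.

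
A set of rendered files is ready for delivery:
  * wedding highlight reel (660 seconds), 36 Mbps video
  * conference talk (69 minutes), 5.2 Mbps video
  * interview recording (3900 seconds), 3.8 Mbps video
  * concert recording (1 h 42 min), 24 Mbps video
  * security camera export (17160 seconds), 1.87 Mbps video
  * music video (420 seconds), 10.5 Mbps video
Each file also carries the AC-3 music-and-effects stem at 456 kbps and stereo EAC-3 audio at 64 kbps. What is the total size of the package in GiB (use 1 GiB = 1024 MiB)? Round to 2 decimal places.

Audio total: 456 + 64 = 520 kbps = 0.520 Mbps.
wedding highlight reel: 36.520 Mbps × 660 s = 24103.2 Mb
conference talk: 5.720 Mbps × 4140 s = 23680.8 Mb
interview recording: 4.320 Mbps × 3900 s = 16848.0 Mb
concert recording: 24.520 Mbps × 6120 s = 150062.4 Mb
security camera export: 2.390 Mbps × 17160 s = 41012.4 Mb
music video: 11.020 Mbps × 420 s = 4628.4 Mb
Total: 260335.2 Mb = 32541.9 MB.
= 30.31 GiB.

30.31 GiB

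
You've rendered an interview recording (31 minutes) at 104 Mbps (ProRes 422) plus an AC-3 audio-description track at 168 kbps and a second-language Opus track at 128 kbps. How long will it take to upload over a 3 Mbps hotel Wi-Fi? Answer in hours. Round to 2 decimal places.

31 min = 1860 s
Audio total: 168 + 128 = 296 kbps = 0.296 Mbps.
Total bitrate: 104.296 Mbps.
File: 104.296 Mbps × 1860 s = 193990.6 Mb.
At 3 Mbps: 193990.6 / 3 = 64663.5 s ≈ 18 hours.

17.96 hours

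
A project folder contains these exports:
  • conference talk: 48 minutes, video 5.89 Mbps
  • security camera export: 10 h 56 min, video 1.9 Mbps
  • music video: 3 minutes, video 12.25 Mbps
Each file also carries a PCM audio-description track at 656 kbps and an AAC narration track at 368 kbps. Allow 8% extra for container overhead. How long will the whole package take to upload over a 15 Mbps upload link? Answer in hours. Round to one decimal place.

Audio total: 656 + 368 = 1024 kbps = 1.024 Mbps.
conference talk: 6.914 Mbps × 2880 s × 1.08 = 21505.3 Mb
security camera export: 2.924 Mbps × 39360 s × 1.08 = 124295.7 Mb
music video: 13.274 Mbps × 180 s × 1.08 = 2580.5 Mb
Total: 148381.5 Mb = 18547.7 MB.
At 15 Mbps: 148381.5 / 15 = 9892 s ≈ 2.75 hours.

2.7 hours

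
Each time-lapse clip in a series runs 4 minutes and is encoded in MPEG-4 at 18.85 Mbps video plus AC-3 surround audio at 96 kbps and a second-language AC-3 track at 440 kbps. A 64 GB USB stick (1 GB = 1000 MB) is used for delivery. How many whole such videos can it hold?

110

4 min = 240 s
Audio total: 96 + 440 = 536 kbps = 0.536 Mbps.
Total bitrate: 19.386 Mbps.
Per item: 19.386 Mbps × 240 s = 4,653 Mb = 581.6 MB.
Capacity: 64 GB = 512,000 Mb; 110.05 items → 110 complete.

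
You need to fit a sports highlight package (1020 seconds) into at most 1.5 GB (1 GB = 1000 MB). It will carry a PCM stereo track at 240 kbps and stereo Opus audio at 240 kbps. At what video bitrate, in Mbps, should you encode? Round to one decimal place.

Budget: 1.5 GB = 12000.0 Mb.
Total bitrate budget: 12000.0 Mb / 1020 s = 11.765 Mbps.
Audio total: 240 + 240 = 480 kbps = 0.480 Mbps.
Video: 11.765 − 0.480 = 11.285 Mbps.

11.3 Mbps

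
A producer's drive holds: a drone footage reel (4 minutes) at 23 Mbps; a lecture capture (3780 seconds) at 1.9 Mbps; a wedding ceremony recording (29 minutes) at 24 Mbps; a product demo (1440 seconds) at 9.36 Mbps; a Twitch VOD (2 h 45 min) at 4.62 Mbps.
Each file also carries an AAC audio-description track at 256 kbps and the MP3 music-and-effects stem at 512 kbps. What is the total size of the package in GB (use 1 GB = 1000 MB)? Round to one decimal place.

Audio total: 256 + 512 = 768 kbps = 0.768 Mbps.
drone footage reel: 23.768 Mbps × 240 s = 5704.3 Mb
lecture capture: 2.668 Mbps × 3780 s = 10085.0 Mb
wedding ceremony recording: 24.768 Mbps × 1740 s = 43096.3 Mb
product demo: 10.128 Mbps × 1440 s = 14584.3 Mb
Twitch VOD: 5.388 Mbps × 9900 s = 53341.2 Mb
Total: 126811.2 Mb = 15851.4 MB.
= 15.85 GB.

15.9 GB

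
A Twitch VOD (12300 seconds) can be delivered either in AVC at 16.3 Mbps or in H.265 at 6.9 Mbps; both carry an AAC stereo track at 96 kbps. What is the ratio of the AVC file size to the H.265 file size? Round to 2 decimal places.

Audio: 96 kbps = 0.096 Mbps.
AVC: 16.396 Mbps × 12300 s = 201670.8 Mb = 25.209 GB.
H.265: 6.996 Mbps × 12300 s = 86050.8 Mb = 10.756 GB.
Ratio: 25.209 / 10.756 = 2.344.

2.34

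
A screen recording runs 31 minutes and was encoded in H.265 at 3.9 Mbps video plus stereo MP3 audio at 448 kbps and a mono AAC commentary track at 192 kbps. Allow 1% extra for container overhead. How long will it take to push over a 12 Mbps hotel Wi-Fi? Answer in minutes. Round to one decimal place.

11.8 minutes

31 min = 1860 s
Audio total: 448 + 192 = 640 kbps = 0.640 Mbps.
Total bitrate: 4.540 Mbps.
File: 4.540 Mbps × 1860 s = 8444.4 Mb.
With 1% container overhead: ×1.01. → 8528.8 Mb.
At 12 Mbps: 8528.8 / 12 = 710.7 s ≈ 11.8 minutes.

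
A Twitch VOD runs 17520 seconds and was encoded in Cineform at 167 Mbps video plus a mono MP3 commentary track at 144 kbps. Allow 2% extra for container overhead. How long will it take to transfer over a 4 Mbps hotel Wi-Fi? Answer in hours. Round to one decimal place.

207.4 hours

Audio: 144 kbps = 0.144 Mbps.
Total bitrate: 167.144 Mbps.
File: 167.144 Mbps × 17520 s = 2928362.9 Mb.
With 2% container overhead: ×1.02. → 2986930.1 Mb.
At 4 Mbps: 2986930.1 / 4 = 746732.5 s ≈ 207 hours.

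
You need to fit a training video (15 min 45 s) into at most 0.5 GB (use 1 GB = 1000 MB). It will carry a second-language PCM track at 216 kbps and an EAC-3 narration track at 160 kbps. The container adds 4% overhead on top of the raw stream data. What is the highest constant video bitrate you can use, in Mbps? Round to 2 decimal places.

3.69 Mbps

Budget: 0.5 GB = 4000.0 Mb.
Stream payload after overhead: 4000.0 / 1.04 = 3846.2 Mb.
15 min 45 s = 945 s
Total bitrate budget: 3846.2 Mb / 945 s = 4.070 Mbps.
Audio total: 216 + 160 = 376 kbps = 0.376 Mbps.
Video: 4.070 − 0.376 = 3.694 Mbps.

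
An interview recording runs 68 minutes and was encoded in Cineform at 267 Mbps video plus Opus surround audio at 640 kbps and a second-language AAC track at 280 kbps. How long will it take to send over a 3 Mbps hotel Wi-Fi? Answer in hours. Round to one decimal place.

68 min = 4080 s
Audio total: 640 + 280 = 920 kbps = 0.920 Mbps.
Total bitrate: 267.920 Mbps.
File: 267.920 Mbps × 4080 s = 1093113.6 Mb.
At 3 Mbps: 1093113.6 / 3 = 364371.2 s ≈ 101 hours.

101.2 hours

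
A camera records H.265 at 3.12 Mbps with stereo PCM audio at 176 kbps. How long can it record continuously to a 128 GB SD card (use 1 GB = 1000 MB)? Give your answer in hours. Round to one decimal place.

86.3 hours

Audio: 176 kbps = 0.176 Mbps.
Total bitrate: 3.12 + 0.176 = 3.296 Mbps.
Capacity: 128 GB = 1,024,000 Mb.
Recording time: 1,024,000 / 3.296 = 310,680 s ≈ 86.3 hours.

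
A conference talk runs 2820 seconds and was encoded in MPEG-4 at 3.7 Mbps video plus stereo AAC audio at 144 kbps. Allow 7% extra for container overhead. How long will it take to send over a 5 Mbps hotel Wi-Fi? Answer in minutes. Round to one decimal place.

Audio: 144 kbps = 0.144 Mbps.
Total bitrate: 3.844 Mbps.
File: 3.844 Mbps × 2820 s = 10840.1 Mb.
With 7% container overhead: ×1.07. → 11598.9 Mb.
At 5 Mbps: 11598.9 / 5 = 2319.8 s ≈ 38.7 minutes.

38.7 minutes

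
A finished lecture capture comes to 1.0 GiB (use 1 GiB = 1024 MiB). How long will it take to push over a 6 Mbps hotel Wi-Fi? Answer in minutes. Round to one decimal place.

23.9 minutes

File: 1.0 GiB = 8589.9 Mb.
At 6 Mbps: 8589.9 / 6 = 1431.7 s ≈ 23.9 minutes.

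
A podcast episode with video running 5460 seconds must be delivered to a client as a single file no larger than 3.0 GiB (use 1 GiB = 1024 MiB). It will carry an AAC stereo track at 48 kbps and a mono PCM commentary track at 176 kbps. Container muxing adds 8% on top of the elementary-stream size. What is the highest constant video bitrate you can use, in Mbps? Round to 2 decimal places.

Budget: 3.0 GiB = 25769.8 Mb.
Stream payload after overhead: 25769.8 / 1.08 = 23860.9 Mb.
Total bitrate budget: 23860.9 Mb / 5460 s = 4.370 Mbps.
Audio total: 48 + 176 = 224 kbps = 0.224 Mbps.
Video: 4.370 − 0.224 = 4.146 Mbps.

4.15 Mbps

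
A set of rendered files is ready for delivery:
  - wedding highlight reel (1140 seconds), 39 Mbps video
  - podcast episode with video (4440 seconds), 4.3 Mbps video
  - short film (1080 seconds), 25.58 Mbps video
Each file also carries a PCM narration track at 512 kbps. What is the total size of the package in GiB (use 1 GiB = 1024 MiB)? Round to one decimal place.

Audio: 512 kbps = 0.512 Mbps.
wedding highlight reel: 39.512 Mbps × 1140 s = 45043.7 Mb
podcast episode with video: 4.812 Mbps × 4440 s = 21365.3 Mb
short film: 26.092 Mbps × 1080 s = 28179.4 Mb
Total: 94588.3 Mb = 11823.5 MB.
= 11.01 GiB.

11.0 GiB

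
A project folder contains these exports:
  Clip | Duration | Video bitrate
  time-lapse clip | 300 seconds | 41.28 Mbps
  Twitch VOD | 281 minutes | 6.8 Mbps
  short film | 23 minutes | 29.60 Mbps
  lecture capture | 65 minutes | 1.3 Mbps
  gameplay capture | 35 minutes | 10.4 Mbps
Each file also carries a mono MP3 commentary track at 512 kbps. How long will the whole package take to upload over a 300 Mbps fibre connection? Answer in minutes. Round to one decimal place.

Audio: 512 kbps = 0.512 Mbps.
time-lapse clip: 41.792 Mbps × 300 s = 12537.6 Mb
Twitch VOD: 7.312 Mbps × 16860 s = 123280.3 Mb
short film: 30.112 Mbps × 1380 s = 41554.6 Mb
lecture capture: 1.812 Mbps × 3900 s = 7066.8 Mb
gameplay capture: 10.912 Mbps × 2100 s = 22915.2 Mb
Total: 207354.5 Mb = 25919.3 MB.
At 300 Mbps: 207354.5 / 300 = 691 s ≈ 11.5 minutes.

11.5 minutes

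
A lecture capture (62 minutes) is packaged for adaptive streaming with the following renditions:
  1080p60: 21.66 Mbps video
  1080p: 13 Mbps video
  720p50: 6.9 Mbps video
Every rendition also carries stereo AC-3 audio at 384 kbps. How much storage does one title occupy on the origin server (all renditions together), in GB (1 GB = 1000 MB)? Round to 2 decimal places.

19.86 GB

62 min = 3720 s
Audio: 384 kbps = 0.384 Mbps.
Sum of rendition bitrates: (21.66+0.384) + (13+0.384) + (6.9+0.384) = 42.712 Mbps.
× 3720 s = 158,889 Mb = 19,861 MB = 19.86 GB.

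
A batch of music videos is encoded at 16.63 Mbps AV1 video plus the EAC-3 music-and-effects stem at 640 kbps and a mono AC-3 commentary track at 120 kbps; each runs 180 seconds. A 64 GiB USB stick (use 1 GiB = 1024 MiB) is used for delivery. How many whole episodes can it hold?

Audio total: 640 + 120 = 760 kbps = 0.760 Mbps.
Total bitrate: 17.390 Mbps.
Per item: 17.390 Mbps × 180 s = 3,130 Mb = 391.3 MB.
Capacity: 64 GiB = 549,756 Mb; 175.63 items → 175 complete.

175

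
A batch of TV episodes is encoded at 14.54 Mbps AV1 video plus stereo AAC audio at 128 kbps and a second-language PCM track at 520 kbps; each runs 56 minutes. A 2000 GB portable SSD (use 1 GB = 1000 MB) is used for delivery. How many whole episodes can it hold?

313

56 min = 3360 s
Audio total: 128 + 520 = 648 kbps = 0.648 Mbps.
Total bitrate: 15.188 Mbps.
Per item: 15.188 Mbps × 3360 s = 51,032 Mb = 6,379 MB.
Capacity: 2000 GB = 16,000,000 Mb; 313.53 items → 313 complete.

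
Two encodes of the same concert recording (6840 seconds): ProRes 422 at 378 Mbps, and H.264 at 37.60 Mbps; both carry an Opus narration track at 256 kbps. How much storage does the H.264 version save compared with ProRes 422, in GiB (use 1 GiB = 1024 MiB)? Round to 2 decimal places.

Audio: 256 kbps = 0.256 Mbps.
ProRes 422: 378.256 Mbps × 6840 s = 2587271.0 Mb = 301.198 GiB.
H.264: 37.856 Mbps × 6840 s = 258935.0 Mb = 30.144 GiB.
Saving: 301.198 − 30.144 = 271.054 GiB.

271.05 GiB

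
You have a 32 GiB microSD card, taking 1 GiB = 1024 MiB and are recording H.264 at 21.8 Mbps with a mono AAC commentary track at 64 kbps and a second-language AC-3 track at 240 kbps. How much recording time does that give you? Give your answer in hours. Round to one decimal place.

Audio total: 64 + 240 = 304 kbps = 0.304 Mbps.
Total bitrate: 21.8 + 0.304 = 22.104 Mbps.
Capacity: 32 GiB = 274,878 Mb.
Recording time: 274,878 / 22.104 = 12,436 s ≈ 3.45 hours.

3.5 hours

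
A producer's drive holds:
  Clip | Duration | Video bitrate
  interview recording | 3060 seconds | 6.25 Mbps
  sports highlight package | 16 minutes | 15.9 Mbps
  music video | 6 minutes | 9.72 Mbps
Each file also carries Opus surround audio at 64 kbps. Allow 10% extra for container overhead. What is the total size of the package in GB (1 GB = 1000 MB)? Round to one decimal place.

Audio: 64 kbps = 0.064 Mbps.
interview recording: 6.314 Mbps × 3060 s × 1.10 = 21252.9 Mb
sports highlight package: 15.964 Mbps × 960 s × 1.10 = 16858.0 Mb
music video: 9.784 Mbps × 360 s × 1.10 = 3874.5 Mb
Total: 41985.4 Mb = 5248.2 MB.
= 5.248 GB.

5.2 GB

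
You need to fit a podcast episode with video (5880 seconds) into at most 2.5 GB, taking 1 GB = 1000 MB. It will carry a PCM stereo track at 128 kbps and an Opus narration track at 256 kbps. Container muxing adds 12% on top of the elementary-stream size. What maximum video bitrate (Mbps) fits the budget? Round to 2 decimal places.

Budget: 2.5 GB = 20000.0 Mb.
Stream payload after overhead: 20000.0 / 1.12 = 17857.1 Mb.
Total bitrate budget: 17857.1 Mb / 5880 s = 3.037 Mbps.
Audio total: 128 + 256 = 384 kbps = 0.384 Mbps.
Video: 3.037 − 0.384 = 2.653 Mbps.

2.65 Mbps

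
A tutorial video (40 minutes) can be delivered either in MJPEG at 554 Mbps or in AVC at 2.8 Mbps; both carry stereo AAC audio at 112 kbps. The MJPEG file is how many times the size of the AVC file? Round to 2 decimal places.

190.29

40 min = 2400 s
Audio: 112 kbps = 0.112 Mbps.
MJPEG: 554.112 Mbps × 2400 s = 1329868.8 Mb = 166.234 GB.
AVC: 2.912 Mbps × 2400 s = 6988.8 Mb = 0.874 GB.
Ratio: 166.234 / 0.874 = 190.286.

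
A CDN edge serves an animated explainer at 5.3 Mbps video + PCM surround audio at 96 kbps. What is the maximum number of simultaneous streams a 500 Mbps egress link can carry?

Audio: 96 kbps = 0.096 Mbps.
Per-viewer media rate: 5.396 Mbps.
500 Mbps = 500.0 Mbps; 500.0 / 5.396 = 92.66 → 92 viewers.

92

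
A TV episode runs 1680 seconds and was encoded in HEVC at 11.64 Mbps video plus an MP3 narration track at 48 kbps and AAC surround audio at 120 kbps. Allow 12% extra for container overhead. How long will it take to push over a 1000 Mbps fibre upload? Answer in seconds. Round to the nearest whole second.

22 seconds

Audio total: 48 + 120 = 168 kbps = 0.168 Mbps.
Total bitrate: 11.808 Mbps.
File: 11.808 Mbps × 1680 s = 19837.4 Mb.
With 12% container overhead: ×1.12. → 22217.9 Mb.
At 1000 Mbps: 22217.9 / 1000 = 22.2 s ≈ 22.2 seconds.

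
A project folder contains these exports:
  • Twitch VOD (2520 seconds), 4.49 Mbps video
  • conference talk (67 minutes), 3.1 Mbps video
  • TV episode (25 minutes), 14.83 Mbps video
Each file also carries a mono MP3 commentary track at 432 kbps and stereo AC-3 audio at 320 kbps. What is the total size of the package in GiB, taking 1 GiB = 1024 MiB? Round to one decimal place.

6.1 GiB

Audio total: 432 + 320 = 752 kbps = 0.752 Mbps.
Twitch VOD: 5.242 Mbps × 2520 s = 13209.8 Mb
conference talk: 3.852 Mbps × 4020 s = 15485.0 Mb
TV episode: 15.582 Mbps × 1500 s = 23373.0 Mb
Total: 52067.9 Mb = 6508.5 MB.
= 6.061 GiB.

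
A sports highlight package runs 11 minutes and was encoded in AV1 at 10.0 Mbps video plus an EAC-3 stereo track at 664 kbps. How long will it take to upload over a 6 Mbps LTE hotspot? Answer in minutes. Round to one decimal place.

19.6 minutes

11 min = 660 s
Audio: 664 kbps = 0.664 Mbps.
Total bitrate: 10.664 Mbps.
File: 10.664 Mbps × 660 s = 7038.2 Mb.
At 6 Mbps: 7038.2 / 6 = 1173.0 s ≈ 19.6 minutes.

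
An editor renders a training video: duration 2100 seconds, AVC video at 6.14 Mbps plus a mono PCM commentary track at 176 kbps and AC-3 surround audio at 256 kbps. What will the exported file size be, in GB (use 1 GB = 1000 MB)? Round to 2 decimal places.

Audio total: 176 + 256 = 432 kbps = 0.432 Mbps.
Total bitrate: 6.14 + 0.432 = 6.572 Mbps.
Stream data: 6.572 Mbps × 2100 s = 13801.2 Mb.
13,801 Mb ÷ 8 = 1,725 MB → 1.725 GB.

1.73 GB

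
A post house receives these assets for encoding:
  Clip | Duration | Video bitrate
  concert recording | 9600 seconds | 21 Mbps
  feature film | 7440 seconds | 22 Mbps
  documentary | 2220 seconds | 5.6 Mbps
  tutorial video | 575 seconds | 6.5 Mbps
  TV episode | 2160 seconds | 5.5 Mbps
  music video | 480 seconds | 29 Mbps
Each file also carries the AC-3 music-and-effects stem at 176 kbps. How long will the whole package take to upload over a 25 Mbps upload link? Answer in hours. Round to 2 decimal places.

4.57 hours

Audio: 176 kbps = 0.176 Mbps.
concert recording: 21.176 Mbps × 9600 s = 203289.6 Mb
feature film: 22.176 Mbps × 7440 s = 164989.4 Mb
documentary: 5.776 Mbps × 2220 s = 12822.7 Mb
tutorial video: 6.676 Mbps × 575 s = 3838.7 Mb
TV episode: 5.676 Mbps × 2160 s = 12260.2 Mb
music video: 29.176 Mbps × 480 s = 14004.5 Mb
Total: 411205.1 Mb = 51400.6 MB.
At 25 Mbps: 411205.1 / 25 = 16448 s ≈ 4.57 hours.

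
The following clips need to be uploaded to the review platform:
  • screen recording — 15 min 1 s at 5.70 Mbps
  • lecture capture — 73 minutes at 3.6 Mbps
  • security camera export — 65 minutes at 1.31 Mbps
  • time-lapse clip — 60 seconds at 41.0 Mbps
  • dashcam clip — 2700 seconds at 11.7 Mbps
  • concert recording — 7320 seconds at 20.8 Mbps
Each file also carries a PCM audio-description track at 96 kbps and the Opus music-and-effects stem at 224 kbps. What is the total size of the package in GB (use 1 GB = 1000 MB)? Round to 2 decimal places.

27.31 GB

Audio total: 96 + 224 = 320 kbps = 0.320 Mbps.
screen recording: 6.020 Mbps × 901 s = 5424.0 Mb
lecture capture: 3.920 Mbps × 4380 s = 17169.6 Mb
security camera export: 1.630 Mbps × 3900 s = 6357.0 Mb
time-lapse clip: 41.320 Mbps × 60 s = 2479.2 Mb
dashcam clip: 12.020 Mbps × 2700 s = 32454.0 Mb
concert recording: 21.120 Mbps × 7320 s = 154598.4 Mb
Total: 218482.2 Mb = 27310.3 MB.
= 27.31 GB.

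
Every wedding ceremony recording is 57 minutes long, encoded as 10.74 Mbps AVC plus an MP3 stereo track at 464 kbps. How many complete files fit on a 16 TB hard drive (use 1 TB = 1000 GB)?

3340

57 min = 3420 s
Audio: 464 kbps = 0.464 Mbps.
Total bitrate: 11.204 Mbps.
Per item: 11.204 Mbps × 3420 s = 38,318 Mb = 4,790 MB.
Capacity: 16 TB = 128,000,000 Mb; 3340.49 items → 3340 complete.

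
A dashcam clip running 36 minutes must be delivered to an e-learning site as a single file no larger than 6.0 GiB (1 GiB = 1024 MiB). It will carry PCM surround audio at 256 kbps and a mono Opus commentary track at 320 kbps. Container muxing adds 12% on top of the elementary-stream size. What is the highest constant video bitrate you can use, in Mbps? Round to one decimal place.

20.7 Mbps

Budget: 6.0 GiB = 51539.6 Mb.
Stream payload after overhead: 51539.6 / 1.12 = 46017.5 Mb.
36 min = 2160 s
Total bitrate budget: 46017.5 Mb / 2160 s = 21.304 Mbps.
Audio total: 256 + 320 = 576 kbps = 0.576 Mbps.
Video: 21.304 − 0.576 = 20.728 Mbps.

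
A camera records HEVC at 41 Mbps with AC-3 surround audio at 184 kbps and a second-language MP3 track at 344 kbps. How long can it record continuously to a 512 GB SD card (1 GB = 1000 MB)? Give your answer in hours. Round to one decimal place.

27.4 hours

Audio total: 184 + 344 = 528 kbps = 0.528 Mbps.
Total bitrate: 41 + 0.528 = 41.528 Mbps.
Capacity: 512 GB = 4,096,000 Mb.
Recording time: 4,096,000 / 41.528 = 98,632 s ≈ 27.4 hours.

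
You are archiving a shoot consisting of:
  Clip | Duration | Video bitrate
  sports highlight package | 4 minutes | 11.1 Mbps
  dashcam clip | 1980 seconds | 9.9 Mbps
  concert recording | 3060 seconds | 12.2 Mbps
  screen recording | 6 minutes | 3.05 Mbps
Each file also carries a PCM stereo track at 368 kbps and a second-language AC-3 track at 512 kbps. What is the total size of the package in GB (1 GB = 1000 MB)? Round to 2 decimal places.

Audio total: 368 + 512 = 880 kbps = 0.880 Mbps.
sports highlight package: 11.980 Mbps × 240 s = 2875.2 Mb
dashcam clip: 10.780 Mbps × 1980 s = 21344.4 Mb
concert recording: 13.080 Mbps × 3060 s = 40024.8 Mb
screen recording: 3.930 Mbps × 360 s = 1414.8 Mb
Total: 65659.2 Mb = 8207.4 MB.
= 8.207 GB.

8.21 GB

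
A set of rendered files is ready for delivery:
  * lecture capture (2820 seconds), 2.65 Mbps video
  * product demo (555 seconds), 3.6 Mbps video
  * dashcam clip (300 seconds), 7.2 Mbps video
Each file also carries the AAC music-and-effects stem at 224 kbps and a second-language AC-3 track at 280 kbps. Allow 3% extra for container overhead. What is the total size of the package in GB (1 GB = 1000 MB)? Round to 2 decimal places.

1.74 GB

Audio total: 224 + 280 = 504 kbps = 0.504 Mbps.
lecture capture: 3.154 Mbps × 2820 s × 1.03 = 9161.1 Mb
product demo: 4.104 Mbps × 555 s × 1.03 = 2346.1 Mb
dashcam clip: 7.704 Mbps × 300 s × 1.03 = 2380.5 Mb
Total: 13887.7 Mb = 1736.0 MB.
= 1.736 GB.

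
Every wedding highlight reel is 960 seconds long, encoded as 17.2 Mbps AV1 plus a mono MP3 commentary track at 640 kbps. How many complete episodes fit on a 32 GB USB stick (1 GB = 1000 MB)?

14

Audio: 640 kbps = 0.640 Mbps.
Total bitrate: 17.840 Mbps.
Per item: 17.840 Mbps × 960 s = 17,126 Mb = 2,141 MB.
Capacity: 32 GB = 256,000 Mb; 14.95 items → 14 complete.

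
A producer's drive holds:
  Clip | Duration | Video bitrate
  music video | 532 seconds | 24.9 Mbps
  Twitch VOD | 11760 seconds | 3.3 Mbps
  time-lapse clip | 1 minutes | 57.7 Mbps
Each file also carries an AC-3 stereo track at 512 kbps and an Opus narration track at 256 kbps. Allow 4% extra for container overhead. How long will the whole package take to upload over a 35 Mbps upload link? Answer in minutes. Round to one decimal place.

Audio total: 512 + 256 = 768 kbps = 0.768 Mbps.
music video: 25.668 Mbps × 532 s × 1.04 = 14201.6 Mb
Twitch VOD: 4.068 Mbps × 11760 s × 1.04 = 49753.3 Mb
time-lapse clip: 58.468 Mbps × 60 s × 1.04 = 3648.4 Mb
Total: 67603.3 Mb = 8450.4 MB.
At 35 Mbps: 67603.3 / 35 = 1932 s ≈ 32.2 minutes.

32.2 minutes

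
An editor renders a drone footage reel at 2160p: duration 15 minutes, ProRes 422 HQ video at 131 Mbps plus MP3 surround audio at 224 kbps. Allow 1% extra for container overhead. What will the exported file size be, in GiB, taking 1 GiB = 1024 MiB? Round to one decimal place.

15 min = 900 s
Audio: 224 kbps = 0.224 Mbps.
Total bitrate: 131 + 0.224 = 131.224 Mbps.
Stream data: 131.224 Mbps × 900 s = 118101.6 Mb.
With 1% container overhead: ×1.01.
119,283 Mb = 14,910,327,000 bytes ÷ 1,073,741,824 = 13.89 GiB.

13.9 GiB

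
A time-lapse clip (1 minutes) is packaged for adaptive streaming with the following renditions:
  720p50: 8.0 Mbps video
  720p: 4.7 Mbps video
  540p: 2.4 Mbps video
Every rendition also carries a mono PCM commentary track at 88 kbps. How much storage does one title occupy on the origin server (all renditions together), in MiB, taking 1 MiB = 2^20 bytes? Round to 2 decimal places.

109.89 MiB

Audio: 88 kbps = 0.088 Mbps.
Sum of rendition bitrates: (8.0+0.088) + (4.7+0.088) + (2.4+0.088) = 15.364 Mbps.
× 60 s = 921.8 Mb = 115.2 MB = 109.9 MiB.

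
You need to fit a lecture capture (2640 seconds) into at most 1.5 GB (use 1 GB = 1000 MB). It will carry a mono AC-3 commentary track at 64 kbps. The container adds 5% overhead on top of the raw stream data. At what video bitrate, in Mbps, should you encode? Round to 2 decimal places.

Budget: 1.5 GB = 12000.0 Mb.
Stream payload after overhead: 12000.0 / 1.05 = 11428.6 Mb.
Total bitrate budget: 11428.6 Mb / 2640 s = 4.329 Mbps.
Audio: 64 kbps = 0.064 Mbps.
Video: 4.329 − 0.064 = 4.265 Mbps.

4.27 Mbps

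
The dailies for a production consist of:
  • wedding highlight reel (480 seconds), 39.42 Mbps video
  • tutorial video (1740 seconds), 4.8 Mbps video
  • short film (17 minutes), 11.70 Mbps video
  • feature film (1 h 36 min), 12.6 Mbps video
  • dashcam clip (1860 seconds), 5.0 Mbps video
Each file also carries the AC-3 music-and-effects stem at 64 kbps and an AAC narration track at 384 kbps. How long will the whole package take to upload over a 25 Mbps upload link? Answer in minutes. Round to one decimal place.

84.0 minutes

Audio total: 64 + 384 = 448 kbps = 0.448 Mbps.
wedding highlight reel: 39.868 Mbps × 480 s = 19136.6 Mb
tutorial video: 5.248 Mbps × 1740 s = 9131.5 Mb
short film: 12.148 Mbps × 1020 s = 12391.0 Mb
feature film: 13.048 Mbps × 5760 s = 75156.5 Mb
dashcam clip: 5.448 Mbps × 1860 s = 10133.3 Mb
Total: 125948.9 Mb = 15743.6 MB.
At 25 Mbps: 125948.9 / 25 = 5038 s ≈ 84 minutes.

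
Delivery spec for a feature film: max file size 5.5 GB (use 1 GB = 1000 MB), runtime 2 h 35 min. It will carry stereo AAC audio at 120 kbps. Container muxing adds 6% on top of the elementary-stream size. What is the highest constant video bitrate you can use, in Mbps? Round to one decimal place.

4.3 Mbps

Budget: 5.5 GB = 44000.0 Mb.
Stream payload after overhead: 44000.0 / 1.06 = 41509.4 Mb.
2 h 35 min = 155 min = 9300 s
Total bitrate budget: 41509.4 Mb / 9300 s = 4.463 Mbps.
Audio: 120 kbps = 0.120 Mbps.
Video: 4.463 − 0.120 = 4.343 Mbps.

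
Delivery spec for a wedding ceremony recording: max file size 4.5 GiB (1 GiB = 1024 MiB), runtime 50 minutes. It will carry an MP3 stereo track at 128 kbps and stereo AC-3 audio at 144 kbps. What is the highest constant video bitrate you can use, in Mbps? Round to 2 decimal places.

12.61 Mbps

Budget: 4.5 GiB = 38654.7 Mb.
50 min = 3000 s
Total bitrate budget: 38654.7 Mb / 3000 s = 12.885 Mbps.
Audio total: 128 + 144 = 272 kbps = 0.272 Mbps.
Video: 12.885 − 0.272 = 12.613 Mbps.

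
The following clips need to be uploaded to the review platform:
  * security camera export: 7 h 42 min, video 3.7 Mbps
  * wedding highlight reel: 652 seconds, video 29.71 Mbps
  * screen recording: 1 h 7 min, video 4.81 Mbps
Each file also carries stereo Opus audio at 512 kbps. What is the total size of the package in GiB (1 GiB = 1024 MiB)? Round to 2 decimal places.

Audio: 512 kbps = 0.512 Mbps.
security camera export: 4.212 Mbps × 27720 s = 116756.6 Mb
wedding highlight reel: 30.222 Mbps × 652 s = 19704.7 Mb
screen recording: 5.322 Mbps × 4020 s = 21394.4 Mb
Total: 157855.8 Mb = 19732.0 MB.
= 18.38 GiB.

18.38 GiB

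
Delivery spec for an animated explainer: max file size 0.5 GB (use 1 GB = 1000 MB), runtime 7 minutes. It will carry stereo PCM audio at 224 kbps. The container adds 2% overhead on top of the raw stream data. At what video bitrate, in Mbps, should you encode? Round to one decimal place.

Budget: 0.5 GB = 4000.0 Mb.
Stream payload after overhead: 4000.0 / 1.02 = 3921.6 Mb.
7 min = 420 s
Total bitrate budget: 3921.6 Mb / 420 s = 9.337 Mbps.
Audio: 224 kbps = 0.224 Mbps.
Video: 9.337 − 0.224 = 9.113 Mbps.

9.1 Mbps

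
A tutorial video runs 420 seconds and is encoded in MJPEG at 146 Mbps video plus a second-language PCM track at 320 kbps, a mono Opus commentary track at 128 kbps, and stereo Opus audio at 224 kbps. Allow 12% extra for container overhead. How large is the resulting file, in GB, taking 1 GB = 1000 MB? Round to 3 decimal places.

8.624 GB

Audio total: 320 + 128 + 224 = 672 kbps = 0.672 Mbps.
Total bitrate: 146 + 0.672 = 146.672 Mbps.
Stream data: 146.672 Mbps × 420 s = 61602.2 Mb.
With 12% container overhead: ×1.12.
68,995 Mb ÷ 8 = 8,624 MB → 8.624 GB.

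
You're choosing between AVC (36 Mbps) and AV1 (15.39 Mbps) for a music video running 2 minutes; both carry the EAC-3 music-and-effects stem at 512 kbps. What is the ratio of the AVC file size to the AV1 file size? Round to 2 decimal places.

2 min = 120 s
Audio: 512 kbps = 0.512 Mbps.
AVC: 36.512 Mbps × 120 s = 4381.4 Mb = 0.548 GB.
AV1: 15.902 Mbps × 120 s = 1908.2 Mb = 0.239 GB.
Ratio: 0.548 / 0.239 = 2.296.

2.30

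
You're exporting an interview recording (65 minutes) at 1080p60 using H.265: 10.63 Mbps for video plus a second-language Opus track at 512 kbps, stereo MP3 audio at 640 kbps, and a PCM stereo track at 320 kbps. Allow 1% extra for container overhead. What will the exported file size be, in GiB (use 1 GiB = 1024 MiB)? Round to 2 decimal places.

5.55 GiB

65 min = 3900 s
Audio total: 512 + 640 + 320 = 1472 kbps = 1.472 Mbps.
Total bitrate: 10.63 + 1.472 = 12.102 Mbps.
Stream data: 12.102 Mbps × 3900 s = 47197.8 Mb.
With 1% container overhead: ×1.01.
47,670 Mb = 5,958,722,250 bytes ÷ 1,073,741,824 = 5.549 GiB.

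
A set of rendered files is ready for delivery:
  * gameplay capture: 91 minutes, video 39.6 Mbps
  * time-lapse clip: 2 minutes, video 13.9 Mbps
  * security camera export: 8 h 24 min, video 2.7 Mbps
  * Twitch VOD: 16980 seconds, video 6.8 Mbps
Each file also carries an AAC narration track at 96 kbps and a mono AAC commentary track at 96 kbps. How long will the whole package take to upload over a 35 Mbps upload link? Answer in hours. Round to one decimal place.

3.4 hours

Audio total: 96 + 96 = 192 kbps = 0.192 Mbps.
gameplay capture: 39.792 Mbps × 5460 s = 217264.3 Mb
time-lapse clip: 14.092 Mbps × 120 s = 1691.0 Mb
security camera export: 2.892 Mbps × 30240 s = 87454.1 Mb
Twitch VOD: 6.992 Mbps × 16980 s = 118724.2 Mb
Total: 425133.6 Mb = 53141.7 MB.
At 35 Mbps: 425133.6 / 35 = 12147 s ≈ 3.37 hours.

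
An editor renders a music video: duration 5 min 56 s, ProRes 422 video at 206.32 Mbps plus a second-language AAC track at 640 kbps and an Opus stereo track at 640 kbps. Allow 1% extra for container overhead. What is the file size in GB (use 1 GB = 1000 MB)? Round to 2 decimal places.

5 min 56 s = 356 s
Audio total: 640 + 640 = 1280 kbps = 1.280 Mbps.
Total bitrate: 206.32 + 1.280 = 207.600 Mbps.
Stream data: 207.600 Mbps × 356 s = 73905.6 Mb.
With 1% container overhead: ×1.01.
74,645 Mb ÷ 8 = 9,331 MB → 9.331 GB.

9.33 GB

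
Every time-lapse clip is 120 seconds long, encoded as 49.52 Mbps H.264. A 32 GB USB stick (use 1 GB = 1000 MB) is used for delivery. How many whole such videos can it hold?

43

Per item: 49.520 Mbps × 120 s = 5,942 Mb = 742.8 MB.
Capacity: 32 GB = 256,000 Mb; 43.08 items → 43 complete.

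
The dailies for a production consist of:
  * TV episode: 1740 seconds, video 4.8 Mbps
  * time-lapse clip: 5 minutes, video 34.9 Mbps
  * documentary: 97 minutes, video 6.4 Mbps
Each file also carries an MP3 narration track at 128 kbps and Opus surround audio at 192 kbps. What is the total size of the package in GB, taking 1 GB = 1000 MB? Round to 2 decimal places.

Audio total: 128 + 192 = 320 kbps = 0.320 Mbps.
TV episode: 5.120 Mbps × 1740 s = 8908.8 Mb
time-lapse clip: 35.220 Mbps × 300 s = 10566.0 Mb
documentary: 6.720 Mbps × 5820 s = 39110.4 Mb
Total: 58585.2 Mb = 7323.1 MB.
= 7.323 GB.

7.32 GB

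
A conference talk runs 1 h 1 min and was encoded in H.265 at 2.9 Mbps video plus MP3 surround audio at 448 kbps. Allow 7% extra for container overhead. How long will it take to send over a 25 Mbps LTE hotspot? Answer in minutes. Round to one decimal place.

1 h 1 min = 61 min = 3660 s
Audio: 448 kbps = 0.448 Mbps.
Total bitrate: 3.348 Mbps.
File: 3.348 Mbps × 3660 s = 12253.7 Mb.
With 7% container overhead: ×1.07. → 13111.4 Mb.
At 25 Mbps: 13111.4 / 25 = 524.5 s ≈ 8.74 minutes.

8.7 minutes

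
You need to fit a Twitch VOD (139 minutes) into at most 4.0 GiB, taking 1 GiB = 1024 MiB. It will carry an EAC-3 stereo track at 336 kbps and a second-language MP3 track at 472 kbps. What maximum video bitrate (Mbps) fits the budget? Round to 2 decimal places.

Budget: 4.0 GiB = 34359.7 Mb.
139 min = 8340 s
Total bitrate budget: 34359.7 Mb / 8340 s = 4.120 Mbps.
Audio total: 336 + 472 = 808 kbps = 0.808 Mbps.
Video: 4.120 − 0.808 = 3.312 Mbps.

3.31 Mbps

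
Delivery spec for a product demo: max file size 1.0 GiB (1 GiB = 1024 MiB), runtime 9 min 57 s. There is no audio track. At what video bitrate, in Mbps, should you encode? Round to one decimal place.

14.4 Mbps

Budget: 1.0 GiB = 8589.9 Mb.
9 min 57 s = 597 s
Total bitrate budget: 8589.9 Mb / 597 s = 14.389 Mbps.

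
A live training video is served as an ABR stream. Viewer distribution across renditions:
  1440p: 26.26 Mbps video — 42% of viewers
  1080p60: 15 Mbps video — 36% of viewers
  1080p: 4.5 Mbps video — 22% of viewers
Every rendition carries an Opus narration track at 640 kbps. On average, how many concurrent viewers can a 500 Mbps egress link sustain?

Audio: 640 kbps = 0.640 Mbps.
Average per-viewer bitrate: 0.42×26.900 + 0.36×15.640 + 0.22×5.140 = 18.059 Mbps.
500 Mbps = 500.0 Mbps; 500.0 / 18.059 = 27.69 → 27.

27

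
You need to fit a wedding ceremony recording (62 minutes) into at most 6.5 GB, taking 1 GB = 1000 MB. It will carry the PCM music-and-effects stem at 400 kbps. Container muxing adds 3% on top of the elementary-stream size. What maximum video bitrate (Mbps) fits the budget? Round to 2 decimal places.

13.17 Mbps

Budget: 6.5 GB = 52000.0 Mb.
Stream payload after overhead: 52000.0 / 1.03 = 50485.4 Mb.
62 min = 3720 s
Total bitrate budget: 50485.4 Mb / 3720 s = 13.571 Mbps.
Audio: 400 kbps = 0.400 Mbps.
Video: 13.571 − 0.400 = 13.171 Mbps.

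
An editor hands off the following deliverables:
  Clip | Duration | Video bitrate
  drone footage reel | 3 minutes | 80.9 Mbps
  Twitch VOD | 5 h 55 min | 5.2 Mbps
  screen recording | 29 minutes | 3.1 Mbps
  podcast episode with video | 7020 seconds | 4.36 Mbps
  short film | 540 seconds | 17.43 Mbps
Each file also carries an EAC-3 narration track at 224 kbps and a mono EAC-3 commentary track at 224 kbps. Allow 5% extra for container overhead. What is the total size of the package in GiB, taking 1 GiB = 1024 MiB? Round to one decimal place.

22.6 GiB

Audio total: 224 + 224 = 448 kbps = 0.448 Mbps.
drone footage reel: 81.348 Mbps × 180 s × 1.05 = 15374.8 Mb
Twitch VOD: 5.648 Mbps × 21300 s × 1.05 = 126317.5 Mb
screen recording: 3.548 Mbps × 1740 s × 1.05 = 6482.2 Mb
podcast episode with video: 4.808 Mbps × 7020 s × 1.05 = 35439.8 Mb
short film: 17.878 Mbps × 540 s × 1.05 = 10136.8 Mb
Total: 193751.1 Mb = 24218.9 MB.
= 22.56 GiB.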